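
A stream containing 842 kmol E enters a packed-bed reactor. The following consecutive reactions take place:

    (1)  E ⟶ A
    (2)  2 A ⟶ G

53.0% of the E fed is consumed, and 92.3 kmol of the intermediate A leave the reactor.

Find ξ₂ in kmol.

ξ₂ = 177 kmol

Conversion of E: E consumed = 1ξ₁ = 0.53 × 842 → ξ₁ = 446.3 kmol.
A balance: n_A = 0 + 1ξ₁ − 2ξ₂ = 92.3 → ξ₂ = (1·446.3 − 92.3)/2 = 177 kmol.
Outlet amounts (n = n₀ + Σ ν·ξ):
  E: 842 − 1(446.3) = 395.7
  A: 0 + 1(446.3) − 2(177) = 92.3
  G: 0 + 1(177) = 177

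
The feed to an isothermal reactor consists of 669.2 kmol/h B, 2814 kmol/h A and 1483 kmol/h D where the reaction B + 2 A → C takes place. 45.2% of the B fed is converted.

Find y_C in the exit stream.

0.0694

B reacted = 0.452 × 669.2 = 302.5 kmol/h; ν_B = −1, so ξ = 302.5/1 = 302.5 kmol/h.
Outlet amounts (n = n₀ + ν ξ):
  B: 669.2 − 1(302.5) = 366.7
  A: 2814 − 2(302.5) = 2209
  C: 0 + 1(302.5) = 302.5
  D: 1483 (inert)
Total out = 4361 kmol/h; y_C = 302.5 / 4361 = 0.06936.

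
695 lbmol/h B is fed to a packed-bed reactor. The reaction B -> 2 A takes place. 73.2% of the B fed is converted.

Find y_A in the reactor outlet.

B reacted = 0.732 × 695 = 508.7 lbmol/h; ν_B = −1, so ξ = 508.7/1 = 508.7 lbmol/h.
Outlet amounts (n = n₀ + ν ξ):
  B: 695 − 1(508.7) = 186.3
  A: 0 + 2(508.7) = 1017
Total out = 1204 lbmol/h; y_A = 1017 / 1204 = 0.8453.

0.845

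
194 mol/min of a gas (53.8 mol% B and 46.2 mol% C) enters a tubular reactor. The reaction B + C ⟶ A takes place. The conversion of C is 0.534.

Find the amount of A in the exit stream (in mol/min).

47.9 mol/min

C reacted = 0.534 × 89.63 = 47.86 mol/min; ν_C = −1, so ξ = 47.86/1 = 47.86 mol/min.
Outlet amounts (n = n₀ + ν ξ):
  B: 104.4 − 1(47.86) = 56.51
  C: 89.63 − 1(47.86) = 41.77
  A: 0 + 1(47.86) = 47.86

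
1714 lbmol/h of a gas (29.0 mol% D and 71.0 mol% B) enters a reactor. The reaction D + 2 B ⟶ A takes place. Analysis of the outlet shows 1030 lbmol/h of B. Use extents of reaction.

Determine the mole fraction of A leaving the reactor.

For B: n = n₀ − 2ξ → 1030 = 1217 − 2ξ, giving ξ = 93.47 lbmol/h.
Outlet amounts (n = n₀ + ν ξ):
  D: 497.1 − 1(93.47) = 403.6
  B: 1217 − 2(93.47) = 1030
  A: 0 + 1(93.47) = 93.47
Total out = 1527 lbmol/h; y_A = 93.47 / 1527 = 0.06121.

0.0612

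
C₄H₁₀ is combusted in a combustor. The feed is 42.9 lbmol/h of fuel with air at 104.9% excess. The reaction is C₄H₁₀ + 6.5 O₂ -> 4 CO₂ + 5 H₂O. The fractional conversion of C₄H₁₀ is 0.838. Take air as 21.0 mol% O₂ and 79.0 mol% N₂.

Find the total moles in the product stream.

Stoichiometric O₂ = 6.5 × 42.9 = 278.8 lbmol/h; O₂ fed = 278.8 × 2.049 = 571.4 lbmol/h.
N₂ fed = 571.4 × 79/21 = 2149 lbmol/h.
Fuel reacted = 0.838 × 42.9 → ξ = 35.95 lbmol/h.
Outlet (n = n₀ + ν ξ):
  C₄H₁₀: 42.9 − 1(35.95) = 6.95
  O₂: 571.4 − 6.5(35.95) = 337.7
  N₂: 2149 (inert)
  CO₂: 0 + 4(35.95) = 143.8
  H₂O: 0 + 5(35.95) = 179.8
Total out = 6.95 + 337.7 + 2149 + 143.8 + 179.8 = 2818 lbmol/h.

2820 lbmol/h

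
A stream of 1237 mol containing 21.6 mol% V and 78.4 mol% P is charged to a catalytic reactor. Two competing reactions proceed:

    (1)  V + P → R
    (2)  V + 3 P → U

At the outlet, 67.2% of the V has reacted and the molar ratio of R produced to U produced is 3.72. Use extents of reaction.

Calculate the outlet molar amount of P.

Conversion of V: V consumed = 0.672 × 267.2 = 179.6 mol = 1ξ₁ + 1ξ₂.
Selectivity: 1ξ₁ / (1ξ₂) = 3.72 → ξ₁ = 3.72 ξ₂.
Substitute: (1·3.72 + 1) ξ₂ = 179.6 → ξ₂ = 38.04 mol, ξ₁ = 141.5 mol.
Outlet amounts (n = n₀ + Σ ν·ξ):
  V: 267.2 − 1(141.5) − 1(38.04) = 87.64
  P: 969.8 − 1(141.5) − 3(38.04) = 714.2
  R: 0 + 1(141.5) = 141.5
  U: 0 + 1(38.04) = 38.04

714 mol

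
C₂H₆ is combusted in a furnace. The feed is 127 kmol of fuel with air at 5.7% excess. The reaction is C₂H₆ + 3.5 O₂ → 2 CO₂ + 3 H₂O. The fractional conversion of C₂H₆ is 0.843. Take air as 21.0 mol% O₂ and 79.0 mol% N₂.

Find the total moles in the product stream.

Stoichiometric O₂ = 3.5 × 127 = 444.5 kmol; O₂ fed = 444.5 × 1.057 = 469.8 kmol.
N₂ fed = 469.8 × 79/21 = 1767 kmol.
Fuel reacted = 0.843 × 127 → ξ = 107.1 kmol.
Outlet (n = n₀ + ν ξ):
  C₂H₆: 127 − 1(107.1) = 19.94
  O₂: 469.8 − 3.5(107.1) = 95.12
  N₂: 1767 (inert)
  CO₂: 0 + 2(107.1) = 214.1
  H₂O: 0 + 3(107.1) = 321.2
Total out = 19.94 + 95.12 + 1767 + 214.1 + 321.2 = 2418 kmol.

2420 kmol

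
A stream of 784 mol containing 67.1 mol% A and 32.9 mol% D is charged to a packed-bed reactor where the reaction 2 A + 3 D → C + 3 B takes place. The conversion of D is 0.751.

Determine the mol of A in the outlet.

397 mol

D reacted = 0.751 × 257.9 = 193.7 mol; ν_D = −3, so ξ = 193.7/3 = 64.57 mol.
Outlet amounts (n = n₀ + ν ξ):
  A: 526.1 − 2(64.57) = 396.9
  D: 257.9 − 3(64.57) = 64.23
  C: 0 + 1(64.57) = 64.57
  B: 0 + 3(64.57) = 193.7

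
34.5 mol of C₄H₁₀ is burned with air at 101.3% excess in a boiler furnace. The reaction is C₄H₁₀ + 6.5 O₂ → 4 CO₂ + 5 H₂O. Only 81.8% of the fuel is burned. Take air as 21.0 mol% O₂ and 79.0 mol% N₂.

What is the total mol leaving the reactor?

2230 mol

Stoichiometric O₂ = 6.5 × 34.5 = 224.2 mol; O₂ fed = 224.2 × 2.013 = 451.4 mol.
N₂ fed = 451.4 × 79/21 = 1698 mol.
Fuel reacted = 0.818 × 34.5 → ξ = 28.22 mol.
Outlet (n = n₀ + ν ξ):
  C₄H₁₀: 34.5 − 1(28.22) = 6.279
  O₂: 451.4 − 6.5(28.22) = 268
  N₂: 1698 (inert)
  CO₂: 0 + 4(28.22) = 112.9
  H₂O: 0 + 5(28.22) = 141.1
Total out = 6.279 + 268 + 1698 + 112.9 + 141.1 = 2226 mol.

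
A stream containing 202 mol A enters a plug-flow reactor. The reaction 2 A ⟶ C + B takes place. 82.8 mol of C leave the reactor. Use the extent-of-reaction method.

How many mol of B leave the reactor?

82.8 mol

For C: n = n₀ + 1ξ → 82.8 = 0 + 1ξ, giving ξ = 82.8 mol.
Outlet amounts (n = n₀ + ν ξ):
  A: 202 − 2(82.8) = 36.4
  C: 0 + 1(82.8) = 82.8
  B: 0 + 1(82.8) = 82.8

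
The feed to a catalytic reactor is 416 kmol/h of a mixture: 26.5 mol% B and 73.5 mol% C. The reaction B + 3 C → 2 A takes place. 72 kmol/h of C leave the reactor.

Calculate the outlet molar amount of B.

For C: n = n₀ − 3ξ → 72 = 305.8 − 3ξ, giving ξ = 77.92 kmol/h.
Outlet amounts (n = n₀ + ν ξ):
  B: 110.2 − 1(77.92) = 32.32
  C: 305.8 − 3(77.92) = 72
  A: 0 + 2(77.92) = 155.8

32.3 kmol/h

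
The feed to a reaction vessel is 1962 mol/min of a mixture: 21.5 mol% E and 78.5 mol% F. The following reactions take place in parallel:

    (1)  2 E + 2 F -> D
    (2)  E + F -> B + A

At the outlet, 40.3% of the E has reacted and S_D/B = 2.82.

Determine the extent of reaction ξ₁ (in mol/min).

ξ₁ = 72.2 mol/min

Conversion of E: E consumed = 0.403 × 421.8 = 170 mol/min = 2ξ₁ + 1ξ₂.
Selectivity: 1ξ₁ / (1ξ₂) = 2.82 → ξ₁ = 2.82 ξ₂.
Substitute: (2·2.82 + 1) ξ₂ = 170 → ξ₂ = 25.6 mol/min, ξ₁ = 72.2 mol/min.
Outlet amounts (n = n₀ + Σ ν·ξ):
  E: 421.8 − 2(72.2) − 1(25.6) = 251.8
  F: 1540 − 2(72.2) − 1(25.6) = 1370
  D: 0 + 1(72.2) = 72.2
  B: 0 + 1(25.6) = 25.6
  A: 0 + 1(25.6) = 25.6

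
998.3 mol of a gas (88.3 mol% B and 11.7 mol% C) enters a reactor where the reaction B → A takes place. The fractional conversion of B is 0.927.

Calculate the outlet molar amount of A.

817 mol

B reacted = 0.927 × 881.5 = 817.1 mol; ν_B = −1, so ξ = 817.1/1 = 817.1 mol.
Outlet amounts (n = n₀ + ν ξ):
  B: 881.5 − 1(817.1) = 64.35
  A: 0 + 1(817.1) = 817.1
  C: 116.8 (inert)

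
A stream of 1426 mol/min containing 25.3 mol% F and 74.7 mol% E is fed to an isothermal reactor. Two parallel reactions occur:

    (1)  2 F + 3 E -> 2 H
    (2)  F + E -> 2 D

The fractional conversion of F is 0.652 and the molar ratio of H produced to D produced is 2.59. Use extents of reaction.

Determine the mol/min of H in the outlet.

Conversion of F: F consumed = 0.652 × 360.8 = 235.2 mol/min = 2ξ₁ + 1ξ₂.
Selectivity: 2ξ₁ / (2ξ₂) = 2.59 → ξ₁ = 2.59 ξ₂.
Substitute: (2·2.59 + 1) ξ₂ = 235.2 → ξ₂ = 38.06 mol/min, ξ₁ = 98.58 mol/min.
Outlet amounts (n = n₀ + Σ ν·ξ):
  F: 360.8 − 2(98.58) − 1(38.06) = 125.6
  E: 1065 − 3(98.58) − 1(38.06) = 731.4
  H: 0 + 2(98.58) = 197.2
  D: 0 + 2(38.06) = 76.13

197 mol/min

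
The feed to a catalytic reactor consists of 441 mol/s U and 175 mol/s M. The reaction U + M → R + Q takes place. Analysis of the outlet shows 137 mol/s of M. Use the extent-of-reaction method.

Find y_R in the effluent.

0.0617

For M: n = n₀ − 1ξ → 137 = 175 − 1ξ, giving ξ = 38 mol/s.
Outlet amounts (n = n₀ + ν ξ):
  U: 441 − 1(38) = 403
  M: 175 − 1(38) = 137
  R: 0 + 1(38) = 38
  Q: 0 + 1(38) = 38
Total out = 616 mol/s; y_R = 38 / 616 = 0.06169.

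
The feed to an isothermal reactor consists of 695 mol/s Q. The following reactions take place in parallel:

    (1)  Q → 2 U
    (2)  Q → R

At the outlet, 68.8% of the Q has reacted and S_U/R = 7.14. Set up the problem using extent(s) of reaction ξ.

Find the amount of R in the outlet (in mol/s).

105 mol/s

Conversion of Q: Q consumed = 0.688 × 695 = 478.2 mol/s = 1ξ₁ + 1ξ₂.
Selectivity: 2ξ₁ / (1ξ₂) = 7.14 → ξ₁ = 3.57 ξ₂.
Substitute: (1·3.57 + 1) ξ₂ = 478.2 → ξ₂ = 104.6 mol/s, ξ₁ = 373.5 mol/s.
Outlet amounts (n = n₀ + Σ ν·ξ):
  Q: 695 − 1(373.5) − 1(104.6) = 216.8
  U: 0 + 2(373.5) = 747.1
  R: 0 + 1(104.6) = 104.6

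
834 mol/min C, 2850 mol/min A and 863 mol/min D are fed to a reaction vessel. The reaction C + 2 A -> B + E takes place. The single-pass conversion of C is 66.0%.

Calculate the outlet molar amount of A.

1750 mol/min

C reacted = 0.66 × 834 = 550.4 mol/min; ν_C = −1, so ξ = 550.4/1 = 550.4 mol/min.
Outlet amounts (n = n₀ + ν ξ):
  C: 834 − 1(550.4) = 283.6
  A: 2850 − 2(550.4) = 1749
  B: 0 + 1(550.4) = 550.4
  E: 0 + 1(550.4) = 550.4
  D: 863 (inert)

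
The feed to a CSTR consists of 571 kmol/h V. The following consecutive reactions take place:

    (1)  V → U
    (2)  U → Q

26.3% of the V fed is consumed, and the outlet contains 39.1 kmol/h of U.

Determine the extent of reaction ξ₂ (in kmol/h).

ξ₂ = 111 kmol/h

Conversion of V: V consumed = 1ξ₁ = 0.263 × 571 → ξ₁ = 150.2 kmol/h.
U balance: n_U = 0 + 1ξ₁ − 1ξ₂ = 39.1 → ξ₂ = (1·150.2 − 39.1)/1 = 111.1 kmol/h.
Outlet amounts (n = n₀ + Σ ν·ξ):
  V: 571 − 1(150.2) = 420.8
  U: 0 + 1(150.2) − 1(111.1) = 39.1
  Q: 0 + 1(111.1) = 111.1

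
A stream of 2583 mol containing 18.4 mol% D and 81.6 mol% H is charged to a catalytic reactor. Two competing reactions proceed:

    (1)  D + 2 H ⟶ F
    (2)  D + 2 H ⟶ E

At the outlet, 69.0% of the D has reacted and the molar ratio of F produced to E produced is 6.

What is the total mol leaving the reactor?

Conversion of D: D consumed = 0.69 × 475.3 = 327.9 mol = 1ξ₁ + 1ξ₂.
Selectivity: 1ξ₁ / (1ξ₂) = 6 → ξ₁ = 6 ξ₂.
Substitute: (1·6 + 1) ξ₂ = 327.9 → ξ₂ = 46.85 mol, ξ₁ = 281.1 mol.
Outlet amounts (n = n₀ + Σ ν·ξ):
  D: 475.3 − 1(281.1) − 1(46.85) = 147.3
  H: 2108 − 2(281.1) − 2(46.85) = 1452
  F: 0 + 1(281.1) = 281.1
  E: 0 + 1(46.85) = 46.85
Total out = 147.3 + 1452 + 281.1 + 46.85 = 1927 mol.

1930 mol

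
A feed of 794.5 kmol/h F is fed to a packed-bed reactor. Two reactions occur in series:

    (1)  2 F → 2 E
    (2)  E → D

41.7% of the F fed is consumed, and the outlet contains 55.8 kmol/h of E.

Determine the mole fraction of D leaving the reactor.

0.347

Conversion of F: F consumed = 2ξ₁ = 0.417 × 794.5 → ξ₁ = 165.7 kmol/h.
E balance: n_E = 0 + 2ξ₁ − 1ξ₂ = 55.8 → ξ₂ = (2·165.7 − 55.8)/1 = 275.5 kmol/h.
Outlet amounts (n = n₀ + Σ ν·ξ):
  F: 794.5 − 2(165.7) = 463.2
  E: 0 + 2(165.7) − 1(275.5) = 55.8
  D: 0 + 1(275.5) = 275.5
Total out = 794.5 kmol/h; y_D = 275.5 / 794.5 = 0.3468.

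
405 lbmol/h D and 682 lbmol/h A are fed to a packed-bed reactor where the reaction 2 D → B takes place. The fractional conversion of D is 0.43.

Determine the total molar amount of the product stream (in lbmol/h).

D reacted = 0.43 × 405 = 174.2 lbmol/h; ν_D = −2, so ξ = 174.2/2 = 87.08 lbmol/h.
Outlet amounts (n = n₀ + ν ξ):
  D: 405 − 2(87.08) = 230.8
  B: 0 + 1(87.08) = 87.08
  A: 682 (inert)
Total out = 230.8 + 87.08 + 682 = 999.9 lbmol/h.

1000 lbmol/h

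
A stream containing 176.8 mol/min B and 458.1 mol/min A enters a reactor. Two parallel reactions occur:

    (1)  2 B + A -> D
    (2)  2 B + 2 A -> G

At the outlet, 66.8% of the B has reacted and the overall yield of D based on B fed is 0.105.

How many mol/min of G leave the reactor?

40.5 mol/min

Yield of D: 1ξ₁ / 176.8 = 0.105 → ξ₁ = 18.56 mol/min.
Conversion of B: 2ξ₁ + 2ξ₂ = 0.668 × 176.8 = 118.1 → ξ₂ = 40.49 mol/min.
Outlet amounts (n = n₀ + Σ ν·ξ):
  B: 176.8 − 2(18.56) − 2(40.49) = 58.7
  A: 458.1 − 1(18.56) − 2(40.49) = 358.6
  D: 0 + 1(18.56) = 18.56
  G: 0 + 1(40.49) = 40.49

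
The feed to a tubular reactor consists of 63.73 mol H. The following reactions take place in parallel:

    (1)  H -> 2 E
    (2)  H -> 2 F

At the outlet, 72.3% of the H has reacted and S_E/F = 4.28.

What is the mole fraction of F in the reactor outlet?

0.159

Conversion of H: H consumed = 0.723 × 63.73 = 46.08 mol = 1ξ₁ + 1ξ₂.
Selectivity: 2ξ₁ / (2ξ₂) = 4.28 → ξ₁ = 4.28 ξ₂.
Substitute: (1·4.28 + 1) ξ₂ = 46.08 → ξ₂ = 8.727 mol, ξ₁ = 37.35 mol.
Outlet amounts (n = n₀ + Σ ν·ξ):
  H: 63.73 − 1(37.35) − 1(8.727) = 17.65
  E: 0 + 2(37.35) = 74.7
  F: 0 + 2(8.727) = 17.45
Total out = 109.8 mol; y_F = 17.45 / 109.8 = 0.1589.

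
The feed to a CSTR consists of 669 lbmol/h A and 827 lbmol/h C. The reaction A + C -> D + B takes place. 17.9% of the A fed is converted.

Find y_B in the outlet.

0.08

A reacted = 0.179 × 669 = 119.8 lbmol/h; ν_A = −1, so ξ = 119.8/1 = 119.8 lbmol/h.
Outlet amounts (n = n₀ + ν ξ):
  A: 669 − 1(119.8) = 549.2
  C: 827 − 1(119.8) = 707.2
  D: 0 + 1(119.8) = 119.8
  B: 0 + 1(119.8) = 119.8
Total out = 1496 lbmol/h; y_B = 119.8 / 1496 = 0.08005.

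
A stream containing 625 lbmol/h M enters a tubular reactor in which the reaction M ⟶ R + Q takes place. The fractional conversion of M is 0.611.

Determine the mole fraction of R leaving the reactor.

0.379

M reacted = 0.611 × 625 = 381.9 lbmol/h; ν_M = −1, so ξ = 381.9/1 = 381.9 lbmol/h.
Outlet amounts (n = n₀ + ν ξ):
  M: 625 − 1(381.9) = 243.1
  R: 0 + 1(381.9) = 381.9
  Q: 0 + 1(381.9) = 381.9
Total out = 1007 lbmol/h; y_R = 381.9 / 1007 = 0.3793.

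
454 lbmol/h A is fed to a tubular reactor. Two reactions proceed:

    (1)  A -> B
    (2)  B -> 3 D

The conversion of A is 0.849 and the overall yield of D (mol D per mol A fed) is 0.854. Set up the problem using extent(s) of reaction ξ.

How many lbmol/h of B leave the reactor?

Conversion of A: A consumed = 1ξ₁ = 0.849 × 454 → ξ₁ = 385.4 lbmol/h.
Yield of D: 3ξ₂ / 454 = 0.854 → ξ₂ = 129.2 lbmol/h.
Outlet amounts (n = n₀ + Σ ν·ξ):
  A: 454 − 1(385.4) = 68.55
  B: 0 + 1(385.4) − 1(129.2) = 256.2
  D: 0 + 3(129.2) = 387.7

256 lbmol/h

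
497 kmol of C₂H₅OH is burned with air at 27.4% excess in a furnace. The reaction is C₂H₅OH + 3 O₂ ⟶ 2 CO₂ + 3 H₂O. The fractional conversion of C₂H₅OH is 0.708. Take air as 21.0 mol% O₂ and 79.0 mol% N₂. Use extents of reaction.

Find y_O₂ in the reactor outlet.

Stoichiometric O₂ = 3 × 497 = 1491 kmol; O₂ fed = 1491 × 1.274 = 1900 kmol.
N₂ fed = 1900 × 79/21 = 7146 kmol.
Fuel reacted = 0.708 × 497 → ξ = 351.9 kmol.
Outlet (n = n₀ + ν ξ):
  C₂H₅OH: 497 − 1(351.9) = 145.1
  O₂: 1900 − 3(351.9) = 843.9
  N₂: 7146 (inert)
  CO₂: 0 + 2(351.9) = 703.8
  H₂O: 0 + 3(351.9) = 1056
Total out = 9894 kmol; y_O₂ = 843.9 / 9894 = 0.08529.

0.0853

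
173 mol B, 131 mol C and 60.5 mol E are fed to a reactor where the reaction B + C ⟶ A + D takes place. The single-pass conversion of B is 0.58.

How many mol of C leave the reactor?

30.7 mol

B reacted = 0.58 × 173 = 100.3 mol; ν_B = −1, so ξ = 100.3/1 = 100.3 mol.
Outlet amounts (n = n₀ + ν ξ):
  B: 173 − 1(100.3) = 72.66
  C: 131 − 1(100.3) = 30.66
  A: 0 + 1(100.3) = 100.3
  D: 0 + 1(100.3) = 100.3
  E: 60.5 (inert)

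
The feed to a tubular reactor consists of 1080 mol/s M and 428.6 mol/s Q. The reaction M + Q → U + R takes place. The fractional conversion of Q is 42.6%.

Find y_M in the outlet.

0.595

Q reacted = 0.426 × 428.6 = 182.6 mol/s; ν_Q = −1, so ξ = 182.6/1 = 182.6 mol/s.
Outlet amounts (n = n₀ + ν ξ):
  M: 1080 − 1(182.6) = 897.4
  Q: 428.6 − 1(182.6) = 246
  U: 0 + 1(182.6) = 182.6
  R: 0 + 1(182.6) = 182.6
Total out = 1509 mol/s; y_M = 897.4 / 1509 = 0.5949.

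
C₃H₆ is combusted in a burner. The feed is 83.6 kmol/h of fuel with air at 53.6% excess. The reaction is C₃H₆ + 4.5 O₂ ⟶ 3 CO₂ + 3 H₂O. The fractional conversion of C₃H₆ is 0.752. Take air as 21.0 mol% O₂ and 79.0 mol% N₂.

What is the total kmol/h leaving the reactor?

Stoichiometric O₂ = 4.5 × 83.6 = 376.2 kmol/h; O₂ fed = 376.2 × 1.536 = 577.8 kmol/h.
N₂ fed = 577.8 × 79/21 = 2174 kmol/h.
Fuel reacted = 0.752 × 83.6 → ξ = 62.87 kmol/h.
Outlet (n = n₀ + ν ξ):
  C₃H₆: 83.6 − 1(62.87) = 20.73
  O₂: 577.8 − 4.5(62.87) = 294.9
  N₂: 2174 (inert)
  CO₂: 0 + 3(62.87) = 188.6
  H₂O: 0 + 3(62.87) = 188.6
Total out = 20.73 + 294.9 + 2174 + 188.6 + 188.6 = 2867 kmol/h.

2870 kmol/h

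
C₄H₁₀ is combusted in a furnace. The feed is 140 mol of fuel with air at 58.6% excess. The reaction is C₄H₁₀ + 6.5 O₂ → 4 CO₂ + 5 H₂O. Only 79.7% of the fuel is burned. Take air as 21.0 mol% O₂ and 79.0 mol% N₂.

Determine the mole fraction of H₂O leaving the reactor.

0.0777

Stoichiometric O₂ = 6.5 × 140 = 910 mol; O₂ fed = 910 × 1.586 = 1443 mol.
N₂ fed = 1443 × 79/21 = 5429 mol.
Fuel reacted = 0.797 × 140 → ξ = 111.6 mol.
Outlet (n = n₀ + ν ξ):
  C₄H₁₀: 140 − 1(111.6) = 28.42
  O₂: 1443 − 6.5(111.6) = 718
  N₂: 5429 (inert)
  CO₂: 0 + 4(111.6) = 446.3
  H₂O: 0 + 5(111.6) = 557.9
Total out = 7180 mol; y_H₂O = 557.9 / 7180 = 0.0777.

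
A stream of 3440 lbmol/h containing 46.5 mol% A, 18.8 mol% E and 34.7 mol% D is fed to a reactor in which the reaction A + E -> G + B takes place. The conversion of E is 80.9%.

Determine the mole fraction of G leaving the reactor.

0.152

E reacted = 0.809 × 646.7 = 523.2 lbmol/h; ν_E = −1, so ξ = 523.2/1 = 523.2 lbmol/h.
Outlet amounts (n = n₀ + ν ξ):
  A: 1600 − 1(523.2) = 1076
  E: 646.7 − 1(523.2) = 123.5
  G: 0 + 1(523.2) = 523.2
  B: 0 + 1(523.2) = 523.2
  D: 1194 (inert)
Total out = 3440 lbmol/h; y_G = 523.2 / 3440 = 0.1521.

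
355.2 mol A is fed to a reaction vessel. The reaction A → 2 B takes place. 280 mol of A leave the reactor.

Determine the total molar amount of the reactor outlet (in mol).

For A: n = n₀ − 1ξ → 280 = 355.2 − 1ξ, giving ξ = 75.2 mol.
Outlet amounts (n = n₀ + ν ξ):
  A: 355.2 − 1(75.2) = 280
  B: 0 + 2(75.2) = 150.4
Total out = 280 + 150.4 = 430.4 mol.

430 mol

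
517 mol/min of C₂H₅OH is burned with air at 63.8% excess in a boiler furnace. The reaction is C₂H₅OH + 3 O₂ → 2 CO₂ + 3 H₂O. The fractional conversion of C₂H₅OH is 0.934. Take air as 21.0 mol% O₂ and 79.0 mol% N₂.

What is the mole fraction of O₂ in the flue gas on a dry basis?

0.0937

Stoichiometric O₂ = 3 × 517 = 1551 mol/min; O₂ fed = 1551 × 1.638 = 2541 mol/min.
N₂ fed = 2541 × 79/21 = 9557 mol/min.
Fuel reacted = 0.934 × 517 → ξ = 482.9 mol/min.
Outlet (n = n₀ + ν ξ):
  C₂H₅OH: 517 − 1(482.9) = 34.12
  O₂: 2541 − 3(482.9) = 1092
  N₂: 9557 (inert)
  CO₂: 0 + 2(482.9) = 965.8
  H₂O: 0 + 3(482.9) = 1449
Dry total = 11650 mol/min; y_O₂ (dry) = 1092 / 11650 = 0.09373.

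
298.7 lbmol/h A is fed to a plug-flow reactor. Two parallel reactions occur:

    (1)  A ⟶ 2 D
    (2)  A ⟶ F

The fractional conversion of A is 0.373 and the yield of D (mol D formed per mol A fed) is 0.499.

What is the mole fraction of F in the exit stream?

Yield of D: 2ξ₁ / 298.7 = 0.499 → ξ₁ = 74.53 lbmol/h.
Conversion of A: 1ξ₁ + 1ξ₂ = 0.373 × 298.7 = 111.4 → ξ₂ = 36.89 lbmol/h.
Outlet amounts (n = n₀ + Σ ν·ξ):
  A: 298.7 − 1(74.53) − 1(36.89) = 187.3
  D: 0 + 2(74.53) = 149.1
  F: 0 + 1(36.89) = 36.89
Total out = 373.2 lbmol/h; y_F = 36.89 / 373.2 = 0.09884.

0.0988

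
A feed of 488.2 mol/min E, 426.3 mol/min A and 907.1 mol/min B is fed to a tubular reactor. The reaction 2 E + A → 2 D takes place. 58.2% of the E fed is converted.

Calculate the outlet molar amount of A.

E reacted = 0.582 × 488.2 = 284.1 mol/min; ν_E = −2, so ξ = 284.1/2 = 142.1 mol/min.
Outlet amounts (n = n₀ + ν ξ):
  E: 488.2 − 2(142.1) = 204.1
  A: 426.3 − 1(142.1) = 284.2
  D: 0 + 2(142.1) = 284.1
  B: 907.1 (inert)

284 mol/min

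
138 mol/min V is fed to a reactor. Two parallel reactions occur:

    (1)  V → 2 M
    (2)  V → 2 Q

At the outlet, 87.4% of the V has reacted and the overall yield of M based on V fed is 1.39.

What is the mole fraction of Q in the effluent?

Yield of M: 2ξ₁ / 138 = 1.39 → ξ₁ = 95.91 mol/min.
Conversion of V: 1ξ₁ + 1ξ₂ = 0.874 × 138 = 120.6 → ξ₂ = 24.7 mol/min.
Outlet amounts (n = n₀ + Σ ν·ξ):
  V: 138 − 1(95.91) − 1(24.7) = 17.39
  M: 0 + 2(95.91) = 191.8
  Q: 0 + 2(24.7) = 49.4
Total out = 258.6 mol/min; y_Q = 49.4 / 258.6 = 0.191.

0.191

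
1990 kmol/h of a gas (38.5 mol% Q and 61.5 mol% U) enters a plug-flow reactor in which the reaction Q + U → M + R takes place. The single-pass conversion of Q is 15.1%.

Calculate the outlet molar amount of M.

Q reacted = 0.151 × 766.1 = 115.7 kmol/h; ν_Q = −1, so ξ = 115.7/1 = 115.7 kmol/h.
Outlet amounts (n = n₀ + ν ξ):
  Q: 766.1 − 1(115.7) = 650.5
  U: 1224 − 1(115.7) = 1108
  M: 0 + 1(115.7) = 115.7
  R: 0 + 1(115.7) = 115.7

116 kmol/h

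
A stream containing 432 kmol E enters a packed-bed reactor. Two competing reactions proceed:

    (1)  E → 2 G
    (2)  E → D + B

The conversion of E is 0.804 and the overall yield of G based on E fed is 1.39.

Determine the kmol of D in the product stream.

Yield of G: 2ξ₁ / 432 = 1.39 → ξ₁ = 300.2 kmol.
Conversion of E: 1ξ₁ + 1ξ₂ = 0.804 × 432 = 347.3 → ξ₂ = 47.09 kmol.
Outlet amounts (n = n₀ + Σ ν·ξ):
  E: 432 − 1(300.2) − 1(47.09) = 84.67
  G: 0 + 2(300.2) = 600.5
  D: 0 + 1(47.09) = 47.09
  B: 0 + 1(47.09) = 47.09

47.1 kmol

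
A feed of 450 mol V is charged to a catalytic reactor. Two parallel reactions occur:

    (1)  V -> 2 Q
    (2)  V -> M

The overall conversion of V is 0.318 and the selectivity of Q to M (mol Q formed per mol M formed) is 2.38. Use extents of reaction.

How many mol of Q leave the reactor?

Conversion of V: V consumed = 0.318 × 450 = 143.1 mol = 1ξ₁ + 1ξ₂.
Selectivity: 2ξ₁ / (1ξ₂) = 2.38 → ξ₁ = 1.19 ξ₂.
Substitute: (1·1.19 + 1) ξ₂ = 143.1 → ξ₂ = 65.34 mol, ξ₁ = 77.76 mol.
Outlet amounts (n = n₀ + Σ ν·ξ):
  V: 450 − 1(77.76) − 1(65.34) = 306.9
  Q: 0 + 2(77.76) = 155.5
  M: 0 + 1(65.34) = 65.34

156 mol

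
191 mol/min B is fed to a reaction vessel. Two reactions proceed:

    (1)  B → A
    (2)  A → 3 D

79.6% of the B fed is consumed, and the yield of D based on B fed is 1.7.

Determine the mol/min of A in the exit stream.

43.8 mol/min

Conversion of B: B consumed = 1ξ₁ = 0.796 × 191 → ξ₁ = 152 mol/min.
Yield of D: 3ξ₂ / 191 = 1.7 → ξ₂ = 108.2 mol/min.
Outlet amounts (n = n₀ + Σ ν·ξ):
  B: 191 − 1(152) = 38.96
  A: 0 + 1(152) − 1(108.2) = 43.8
  D: 0 + 3(108.2) = 324.7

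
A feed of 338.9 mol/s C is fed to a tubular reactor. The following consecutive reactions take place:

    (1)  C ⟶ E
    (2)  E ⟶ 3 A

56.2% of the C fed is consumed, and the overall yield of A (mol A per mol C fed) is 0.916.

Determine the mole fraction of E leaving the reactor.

0.159

Conversion of C: C consumed = 1ξ₁ = 0.562 × 338.9 → ξ₁ = 190.5 mol/s.
Yield of A: 3ξ₂ / 338.9 = 0.916 → ξ₂ = 103.5 mol/s.
Outlet amounts (n = n₀ + Σ ν·ξ):
  C: 338.9 − 1(190.5) = 148.4
  E: 0 + 1(190.5) − 1(103.5) = 86.98
  A: 0 + 3(103.5) = 310.4
Total out = 545.9 mol/s; y_E = 86.98 / 545.9 = 0.1594.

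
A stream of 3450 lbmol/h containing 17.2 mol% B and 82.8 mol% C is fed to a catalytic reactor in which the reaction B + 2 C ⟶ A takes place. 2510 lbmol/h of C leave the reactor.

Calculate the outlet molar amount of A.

173 lbmol/h

For C: n = n₀ − 2ξ → 2510 = 2857 − 2ξ, giving ξ = 173.3 lbmol/h.
Outlet amounts (n = n₀ + ν ξ):
  B: 593.4 − 1(173.3) = 420.1
  C: 2857 − 2(173.3) = 2510
  A: 0 + 1(173.3) = 173.3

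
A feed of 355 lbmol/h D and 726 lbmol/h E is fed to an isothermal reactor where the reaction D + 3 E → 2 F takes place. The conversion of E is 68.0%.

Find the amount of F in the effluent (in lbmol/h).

E reacted = 0.68 × 726 = 493.7 lbmol/h; ν_E = −3, so ξ = 493.7/3 = 164.6 lbmol/h.
Outlet amounts (n = n₀ + ν ξ):
  D: 355 − 1(164.6) = 190.4
  E: 726 − 3(164.6) = 232.3
  F: 0 + 2(164.6) = 329.1

329 lbmol/h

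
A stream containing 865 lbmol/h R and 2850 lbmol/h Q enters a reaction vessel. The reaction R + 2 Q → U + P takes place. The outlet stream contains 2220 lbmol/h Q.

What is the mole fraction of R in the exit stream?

For Q: n = n₀ − 2ξ → 2220 = 2850 − 2ξ, giving ξ = 315 lbmol/h.
Outlet amounts (n = n₀ + ν ξ):
  R: 865 − 1(315) = 550
  Q: 2850 − 2(315) = 2220
  U: 0 + 1(315) = 315
  P: 0 + 1(315) = 315
Total out = 3400 lbmol/h; y_R = 550 / 3400 = 0.1618.

0.162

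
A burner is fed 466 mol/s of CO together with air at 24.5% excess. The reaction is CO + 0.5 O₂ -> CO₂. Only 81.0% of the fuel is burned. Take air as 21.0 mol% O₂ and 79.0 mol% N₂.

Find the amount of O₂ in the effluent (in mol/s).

Stoichiometric O₂ = 0.5 × 466 = 233 mol/s; O₂ fed = 233 × 1.245 = 290.1 mol/s.
N₂ fed = 290.1 × 79/21 = 1091 mol/s.
Fuel reacted = 0.81 × 466 → ξ = 377.5 mol/s.
Outlet (n = n₀ + ν ξ):
  CO: 466 − 1(377.5) = 88.54
  O₂: 290.1 − 0.5(377.5) = 101.4
  N₂: 1091 (inert)
  CO₂: 0 + 1(377.5) = 377.5

101 mol/s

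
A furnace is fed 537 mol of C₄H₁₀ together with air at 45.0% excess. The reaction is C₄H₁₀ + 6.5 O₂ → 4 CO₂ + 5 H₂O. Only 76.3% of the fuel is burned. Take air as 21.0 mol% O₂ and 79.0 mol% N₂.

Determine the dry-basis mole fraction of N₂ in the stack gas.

0.821

Stoichiometric O₂ = 6.5 × 537 = 3490 mol; O₂ fed = 3490 × 1.450 = 5061 mol.
N₂ fed = 5061 × 79/21 = 19040 mol.
Fuel reacted = 0.763 × 537 → ξ = 409.7 mol.
Outlet (n = n₀ + ν ξ):
  C₄H₁₀: 537 − 1(409.7) = 127.3
  O₂: 5061 − 6.5(409.7) = 2398
  N₂: 19040 (inert)
  CO₂: 0 + 4(409.7) = 1639
  H₂O: 0 + 5(409.7) = 2049
Dry total = 23200 mol; y_N₂ (dry) = 19040 / 23200 = 0.8205.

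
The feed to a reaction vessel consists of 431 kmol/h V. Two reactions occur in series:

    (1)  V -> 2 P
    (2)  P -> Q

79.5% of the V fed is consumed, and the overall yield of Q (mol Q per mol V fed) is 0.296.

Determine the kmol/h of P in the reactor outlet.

558 kmol/h

Conversion of V: V consumed = 1ξ₁ = 0.795 × 431 → ξ₁ = 342.6 kmol/h.
Yield of Q: 1ξ₂ / 431 = 0.296 → ξ₂ = 127.6 kmol/h.
Outlet amounts (n = n₀ + Σ ν·ξ):
  V: 431 − 1(342.6) = 88.35
  P: 0 + 2(342.6) − 1(127.6) = 557.7
  Q: 0 + 1(127.6) = 127.6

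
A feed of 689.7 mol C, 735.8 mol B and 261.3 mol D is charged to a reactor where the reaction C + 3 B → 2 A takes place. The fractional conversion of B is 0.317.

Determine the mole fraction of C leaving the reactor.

0.4

B reacted = 0.317 × 735.8 = 233.2 mol; ν_B = −3, so ξ = 233.2/3 = 77.75 mol.
Outlet amounts (n = n₀ + ν ξ):
  C: 689.7 − 1(77.75) = 612
  B: 735.8 − 3(77.75) = 502.6
  A: 0 + 2(77.75) = 155.5
  D: 261.3 (inert)
Total out = 1531 mol; y_C = 612 / 1531 = 0.3996.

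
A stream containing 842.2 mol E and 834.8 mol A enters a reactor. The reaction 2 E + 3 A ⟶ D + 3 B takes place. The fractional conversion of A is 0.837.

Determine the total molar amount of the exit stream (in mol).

A reacted = 0.837 × 834.8 = 698.7 mol; ν_A = −3, so ξ = 698.7/3 = 232.9 mol.
Outlet amounts (n = n₀ + ν ξ):
  E: 842.2 − 2(232.9) = 376.4
  A: 834.8 − 3(232.9) = 136.1
  D: 0 + 1(232.9) = 232.9
  B: 0 + 3(232.9) = 698.7
Total out = 376.4 + 136.1 + 232.9 + 698.7 = 1444 mol.

1440 mol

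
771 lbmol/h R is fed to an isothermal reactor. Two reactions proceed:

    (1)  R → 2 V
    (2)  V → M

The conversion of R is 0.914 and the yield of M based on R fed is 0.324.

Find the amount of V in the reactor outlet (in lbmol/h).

1160 lbmol/h

Conversion of R: R consumed = 1ξ₁ = 0.914 × 771 → ξ₁ = 704.7 lbmol/h.
Yield of M: 1ξ₂ / 771 = 0.324 → ξ₂ = 249.8 lbmol/h.
Outlet amounts (n = n₀ + Σ ν·ξ):
  R: 771 − 1(704.7) = 66.31
  V: 0 + 2(704.7) − 1(249.8) = 1160
  M: 0 + 1(249.8) = 249.8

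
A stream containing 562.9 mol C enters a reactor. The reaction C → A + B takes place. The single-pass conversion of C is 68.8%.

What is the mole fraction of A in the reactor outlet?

0.408

C reacted = 0.688 × 562.9 = 387.3 mol; ν_C = −1, so ξ = 387.3/1 = 387.3 mol.
Outlet amounts (n = n₀ + ν ξ):
  C: 562.9 − 1(387.3) = 175.6
  A: 0 + 1(387.3) = 387.3
  B: 0 + 1(387.3) = 387.3
Total out = 950.2 mol; y_A = 387.3 / 950.2 = 0.4076.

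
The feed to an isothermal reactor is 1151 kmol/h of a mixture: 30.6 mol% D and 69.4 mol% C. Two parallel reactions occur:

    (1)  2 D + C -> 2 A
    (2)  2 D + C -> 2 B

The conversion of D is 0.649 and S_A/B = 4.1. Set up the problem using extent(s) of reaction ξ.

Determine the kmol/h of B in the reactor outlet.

44.8 kmol/h

Conversion of D: D consumed = 0.649 × 352.2 = 228.6 kmol/h = 2ξ₁ + 2ξ₂.
Selectivity: 2ξ₁ / (2ξ₂) = 4.1 → ξ₁ = 4.1 ξ₂.
Substitute: (2·4.1 + 2) ξ₂ = 228.6 → ξ₂ = 22.41 kmol/h, ξ₁ = 91.88 kmol/h.
Outlet amounts (n = n₀ + Σ ν·ξ):
  D: 352.2 − 2(91.88) − 2(22.41) = 123.6
  C: 798.8 − 1(91.88) − 1(22.41) = 684.5
  A: 0 + 2(91.88) = 183.8
  B: 0 + 2(22.41) = 44.82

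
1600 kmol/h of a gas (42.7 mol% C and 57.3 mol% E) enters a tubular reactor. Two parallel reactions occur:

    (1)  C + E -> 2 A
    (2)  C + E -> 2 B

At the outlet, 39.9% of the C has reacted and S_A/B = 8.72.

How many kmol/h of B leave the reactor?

56.1 kmol/h

Conversion of C: C consumed = 0.399 × 683.2 = 272.6 kmol/h = 1ξ₁ + 1ξ₂.
Selectivity: 2ξ₁ / (2ξ₂) = 8.72 → ξ₁ = 8.72 ξ₂.
Substitute: (1·8.72 + 1) ξ₂ = 272.6 → ξ₂ = 28.04 kmol/h, ξ₁ = 244.6 kmol/h.
Outlet amounts (n = n₀ + Σ ν·ξ):
  C: 683.2 − 1(244.6) − 1(28.04) = 410.6
  E: 916.8 − 1(244.6) − 1(28.04) = 644.2
  A: 0 + 2(244.6) = 489.1
  B: 0 + 2(28.04) = 56.09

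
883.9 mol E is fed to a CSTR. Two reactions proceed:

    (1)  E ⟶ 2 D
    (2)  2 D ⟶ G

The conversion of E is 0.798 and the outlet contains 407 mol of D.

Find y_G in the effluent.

Conversion of E: E consumed = 1ξ₁ = 0.798 × 883.9 → ξ₁ = 705.4 mol.
D balance: n_D = 0 + 2ξ₁ − 2ξ₂ = 407 → ξ₂ = (2·705.4 − 407)/2 = 501.9 mol.
Outlet amounts (n = n₀ + Σ ν·ξ):
  E: 883.9 − 1(705.4) = 178.5
  D: 0 + 2(705.4) − 2(501.9) = 407
  G: 0 + 1(501.9) = 501.9
Total out = 1087 mol; y_G = 501.9 / 1087 = 0.4615.

0.462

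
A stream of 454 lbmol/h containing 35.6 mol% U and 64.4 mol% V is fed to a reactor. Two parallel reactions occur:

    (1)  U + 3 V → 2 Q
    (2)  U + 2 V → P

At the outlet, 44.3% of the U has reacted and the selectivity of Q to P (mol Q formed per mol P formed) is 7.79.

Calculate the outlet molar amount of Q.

114 lbmol/h

Conversion of U: U consumed = 0.443 × 161.6 = 71.6 lbmol/h = 1ξ₁ + 1ξ₂.
Selectivity: 2ξ₁ / (1ξ₂) = 7.79 → ξ₁ = 3.895 ξ₂.
Substitute: (1·3.895 + 1) ξ₂ = 71.6 → ξ₂ = 14.63 lbmol/h, ξ₁ = 56.97 lbmol/h.
Outlet amounts (n = n₀ + Σ ν·ξ):
  U: 161.6 − 1(56.97) − 1(14.63) = 90.02
  V: 292.4 − 3(56.97) − 2(14.63) = 92.2
  Q: 0 + 2(56.97) = 113.9
  P: 0 + 1(14.63) = 14.63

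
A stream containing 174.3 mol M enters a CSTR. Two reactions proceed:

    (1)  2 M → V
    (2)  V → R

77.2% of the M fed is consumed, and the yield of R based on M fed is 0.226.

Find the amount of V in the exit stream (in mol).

27.9 mol

Conversion of M: M consumed = 2ξ₁ = 0.772 × 174.3 → ξ₁ = 67.28 mol.
Yield of R: 1ξ₂ / 174.3 = 0.226 → ξ₂ = 39.39 mol.
Outlet amounts (n = n₀ + Σ ν·ξ):
  M: 174.3 − 2(67.28) = 39.74
  V: 0 + 1(67.28) − 1(39.39) = 27.89
  R: 0 + 1(39.39) = 39.39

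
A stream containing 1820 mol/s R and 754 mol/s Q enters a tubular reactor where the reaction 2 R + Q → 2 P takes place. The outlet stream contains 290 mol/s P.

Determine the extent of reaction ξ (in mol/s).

ξ = 145 mol/s

For P: n = n₀ + 2ξ → 290 = 0 + 2ξ, giving ξ = 145 mol/s.
Outlet amounts (n = n₀ + ν ξ):
  R: 1820 − 2(145) = 1530
  Q: 754 − 1(145) = 609
  P: 0 + 2(145) = 290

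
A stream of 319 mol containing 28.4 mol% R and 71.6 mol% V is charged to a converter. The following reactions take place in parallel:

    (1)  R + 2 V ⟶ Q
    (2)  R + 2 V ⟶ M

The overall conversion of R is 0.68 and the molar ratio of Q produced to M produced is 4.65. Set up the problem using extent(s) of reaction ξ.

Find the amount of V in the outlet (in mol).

Conversion of R: R consumed = 0.68 × 90.6 = 61.61 mol = 1ξ₁ + 1ξ₂.
Selectivity: 1ξ₁ / (1ξ₂) = 4.65 → ξ₁ = 4.65 ξ₂.
Substitute: (1·4.65 + 1) ξ₂ = 61.61 → ξ₂ = 10.9 mol, ξ₁ = 50.7 mol.
Outlet amounts (n = n₀ + Σ ν·ξ):
  R: 90.6 − 1(50.7) − 1(10.9) = 28.99
  V: 228.4 − 2(50.7) − 2(10.9) = 105.2
  Q: 0 + 1(50.7) = 50.7
  M: 0 + 1(10.9) = 10.9

105 mol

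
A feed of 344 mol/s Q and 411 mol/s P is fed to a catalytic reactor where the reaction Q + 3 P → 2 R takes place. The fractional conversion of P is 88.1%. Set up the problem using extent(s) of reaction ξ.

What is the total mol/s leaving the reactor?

P reacted = 0.881 × 411 = 362.1 mol/s; ν_P = −3, so ξ = 362.1/3 = 120.7 mol/s.
Outlet amounts (n = n₀ + ν ξ):
  Q: 344 − 1(120.7) = 223.3
  P: 411 − 3(120.7) = 48.91
  R: 0 + 2(120.7) = 241.4
Total out = 223.3 + 48.91 + 241.4 = 513.6 mol/s.

514 mol/s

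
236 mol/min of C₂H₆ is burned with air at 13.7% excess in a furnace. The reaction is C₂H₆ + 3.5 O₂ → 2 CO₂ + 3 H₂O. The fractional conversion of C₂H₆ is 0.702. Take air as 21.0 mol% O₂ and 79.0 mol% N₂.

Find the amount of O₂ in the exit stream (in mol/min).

Stoichiometric O₂ = 3.5 × 236 = 826 mol/min; O₂ fed = 826 × 1.137 = 939.2 mol/min.
N₂ fed = 939.2 × 79/21 = 3533 mol/min.
Fuel reacted = 0.702 × 236 → ξ = 165.7 mol/min.
Outlet (n = n₀ + ν ξ):
  C₂H₆: 236 − 1(165.7) = 70.33
  O₂: 939.2 − 3.5(165.7) = 359.3
  N₂: 3533 (inert)
  CO₂: 0 + 2(165.7) = 331.3
  H₂O: 0 + 3(165.7) = 497

359 mol/min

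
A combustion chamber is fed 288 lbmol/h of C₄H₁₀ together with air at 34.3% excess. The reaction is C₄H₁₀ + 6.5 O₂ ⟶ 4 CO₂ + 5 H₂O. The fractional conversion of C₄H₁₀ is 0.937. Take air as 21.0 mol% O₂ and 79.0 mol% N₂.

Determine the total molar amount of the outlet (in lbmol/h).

Stoichiometric O₂ = 6.5 × 288 = 1872 lbmol/h; O₂ fed = 1872 × 1.343 = 2514 lbmol/h.
N₂ fed = 2514 × 79/21 = 9458 lbmol/h.
Fuel reacted = 0.937 × 288 → ξ = 269.9 lbmol/h.
Outlet (n = n₀ + ν ξ):
  C₄H₁₀: 288 − 1(269.9) = 18.14
  O₂: 2514 − 6.5(269.9) = 760
  N₂: 9458 (inert)
  CO₂: 0 + 4(269.9) = 1079
  H₂O: 0 + 5(269.9) = 1349
Total out = 18.14 + 760 + 9458 + 1079 + 1349 = 12660 lbmol/h.

12700 lbmol/h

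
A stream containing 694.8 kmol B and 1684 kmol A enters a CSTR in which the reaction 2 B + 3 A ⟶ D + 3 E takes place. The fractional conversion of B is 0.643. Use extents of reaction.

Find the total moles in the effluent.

2160 kmol

B reacted = 0.643 × 694.8 = 446.8 kmol; ν_B = −2, so ξ = 446.8/2 = 223.4 kmol.
Outlet amounts (n = n₀ + ν ξ):
  B: 694.8 − 2(223.4) = 248
  A: 1684 − 3(223.4) = 1014
  D: 0 + 1(223.4) = 223.4
  E: 0 + 3(223.4) = 670.1
Total out = 248 + 1014 + 223.4 + 670.1 = 2155 kmol.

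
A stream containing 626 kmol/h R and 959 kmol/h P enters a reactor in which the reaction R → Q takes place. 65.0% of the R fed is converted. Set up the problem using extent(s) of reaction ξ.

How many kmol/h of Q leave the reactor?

R reacted = 0.65 × 626 = 406.9 kmol/h; ν_R = −1, so ξ = 406.9/1 = 406.9 kmol/h.
Outlet amounts (n = n₀ + ν ξ):
  R: 626 − 1(406.9) = 219.1
  Q: 0 + 1(406.9) = 406.9
  P: 959 (inert)

407 kmol/h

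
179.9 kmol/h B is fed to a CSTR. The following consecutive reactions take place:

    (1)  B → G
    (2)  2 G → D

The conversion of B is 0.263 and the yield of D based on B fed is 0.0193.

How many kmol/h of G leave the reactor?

40.4 kmol/h

Conversion of B: B consumed = 1ξ₁ = 0.263 × 179.9 → ξ₁ = 47.31 kmol/h.
Yield of D: 1ξ₂ / 179.9 = 0.0193 → ξ₂ = 3.472 kmol/h.
Outlet amounts (n = n₀ + Σ ν·ξ):
  B: 179.9 − 1(47.31) = 132.6
  G: 0 + 1(47.31) − 2(3.472) = 40.37
  D: 0 + 1(3.472) = 3.472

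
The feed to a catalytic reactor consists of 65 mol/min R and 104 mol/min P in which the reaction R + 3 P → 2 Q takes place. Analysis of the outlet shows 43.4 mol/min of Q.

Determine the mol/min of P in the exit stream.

38.9 mol/min

For Q: n = n₀ + 2ξ → 43.4 = 0 + 2ξ, giving ξ = 21.7 mol/min.
Outlet amounts (n = n₀ + ν ξ):
  R: 65 − 1(21.7) = 43.3
  P: 104 − 3(21.7) = 38.9
  Q: 0 + 2(21.7) = 43.4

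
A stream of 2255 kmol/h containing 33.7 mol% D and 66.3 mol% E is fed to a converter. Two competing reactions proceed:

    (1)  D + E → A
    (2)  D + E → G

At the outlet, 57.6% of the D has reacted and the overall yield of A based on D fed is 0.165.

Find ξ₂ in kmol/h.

ξ₂ = 312 kmol/h

Yield of A: 1ξ₁ / 759.9 = 0.165 → ξ₁ = 125.4 kmol/h.
Conversion of D: 1ξ₁ + 1ξ₂ = 0.576 × 759.9 = 437.7 → ξ₂ = 312.3 kmol/h.
Outlet amounts (n = n₀ + Σ ν·ξ):
  D: 759.9 − 1(125.4) − 1(312.3) = 322.2
  E: 1495 − 1(125.4) − 1(312.3) = 1057
  A: 0 + 1(125.4) = 125.4
  G: 0 + 1(312.3) = 312.3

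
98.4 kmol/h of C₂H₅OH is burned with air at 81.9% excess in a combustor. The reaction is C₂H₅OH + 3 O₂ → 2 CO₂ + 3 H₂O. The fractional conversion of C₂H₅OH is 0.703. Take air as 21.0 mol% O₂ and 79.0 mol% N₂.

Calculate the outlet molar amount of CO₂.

Stoichiometric O₂ = 3 × 98.4 = 295.2 kmol/h; O₂ fed = 295.2 × 1.819 = 537 kmol/h.
N₂ fed = 537 × 79/21 = 2020 kmol/h.
Fuel reacted = 0.703 × 98.4 → ξ = 69.18 kmol/h.
Outlet (n = n₀ + ν ξ):
  C₂H₅OH: 98.4 − 1(69.18) = 29.22
  O₂: 537 − 3(69.18) = 329.4
  N₂: 2020 (inert)
  CO₂: 0 + 2(69.18) = 138.4
  H₂O: 0 + 3(69.18) = 207.5

138 kmol/h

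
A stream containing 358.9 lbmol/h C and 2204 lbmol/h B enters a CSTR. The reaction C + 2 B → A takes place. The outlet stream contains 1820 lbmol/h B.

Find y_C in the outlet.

0.0766

For B: n = n₀ − 2ξ → 1820 = 2204 − 2ξ, giving ξ = 192 lbmol/h.
Outlet amounts (n = n₀ + ν ξ):
  C: 358.9 − 1(192) = 166.9
  B: 2204 − 2(192) = 1820
  A: 0 + 1(192) = 192
Total out = 2179 lbmol/h; y_C = 166.9 / 2179 = 0.0766.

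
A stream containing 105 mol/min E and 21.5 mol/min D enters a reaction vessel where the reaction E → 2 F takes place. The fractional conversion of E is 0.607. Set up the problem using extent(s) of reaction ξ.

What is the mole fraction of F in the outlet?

E reacted = 0.607 × 105 = 63.73 mol/min; ν_E = −1, so ξ = 63.73/1 = 63.73 mol/min.
Outlet amounts (n = n₀ + ν ξ):
  E: 105 − 1(63.73) = 41.27
  F: 0 + 2(63.73) = 127.5
  D: 21.5 (inert)
Total out = 190.2 mol/min; y_F = 127.5 / 190.2 = 0.6701.

0.67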